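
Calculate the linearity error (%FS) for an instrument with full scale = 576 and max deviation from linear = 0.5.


Linearity error = (max deviation / full scale) * 100%.
Linearity = (0.5 / 576) * 100
Linearity = 0.087 %FS

0.087 %FS


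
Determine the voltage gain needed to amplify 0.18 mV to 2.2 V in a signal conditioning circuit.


Gain = Vout / Vin (converting to same units).
G = 2.2 V / 0.18 mV
G = 2200.0 mV / 0.18 mV
G = 12222.22

12222.22


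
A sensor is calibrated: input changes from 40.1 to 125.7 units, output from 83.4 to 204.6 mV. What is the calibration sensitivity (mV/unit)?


Sensitivity = (y2 - y1) / (x2 - x1).
S = (204.6 - 83.4) / (125.7 - 40.1)
S = 121.2 / 85.6
S = 1.4159 mV/unit

1.4159 mV/unit


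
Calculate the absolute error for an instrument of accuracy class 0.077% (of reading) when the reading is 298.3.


Absolute error = (accuracy% / 100) * reading.
Error = (0.077 / 100) * 298.3
Error = 0.00077 * 298.3
Error = 0.2297

0.2297


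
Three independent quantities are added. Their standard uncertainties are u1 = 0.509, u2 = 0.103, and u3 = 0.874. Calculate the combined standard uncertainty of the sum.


For a sum of independent quantities, uc = sqrt(u1^2 + u2^2 + u3^2).
uc = sqrt(0.509^2 + 0.103^2 + 0.874^2)
uc = sqrt(0.259081 + 0.010609 + 0.763876)
uc = 1.0166

1.0166


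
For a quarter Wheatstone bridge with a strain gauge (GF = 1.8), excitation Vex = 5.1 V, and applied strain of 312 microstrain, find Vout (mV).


Quarter bridge output: Vout = (GF * epsilon * Vex) / 4.
Vout = (1.8 * 312e-6 * 5.1) / 4
Vout = 0.00286416 / 4 V
Vout = 0.00071604 V = 0.716 mV

0.716 mV


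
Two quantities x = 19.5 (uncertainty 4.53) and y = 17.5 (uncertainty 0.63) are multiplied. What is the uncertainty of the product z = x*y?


For a product z = x*y, the relative uncertainty is:
uz/z = sqrt((ux/x)^2 + (uy/y)^2)
Relative uncertainties: ux/x = 4.53/19.5 = 0.232308
uy/y = 0.63/17.5 = 0.036
z = 19.5 * 17.5 = 341.2
uz = 341.2 * sqrt(0.232308^2 + 0.036^2) = 80.221

80.221


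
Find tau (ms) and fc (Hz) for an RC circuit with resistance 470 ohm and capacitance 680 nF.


Time constant: tau = R * C.
tau = 470 * 6.80e-07 = 0.0003196 s
tau = 0.3196 ms
Cutoff frequency: fc = 1 / (2*pi*R*C).
fc = 1 / (2*pi*0.0003196) = 497.98 Hz

tau = 0.3196 ms, fc = 497.98 Hz


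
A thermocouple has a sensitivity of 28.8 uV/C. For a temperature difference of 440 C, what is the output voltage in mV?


The thermocouple output V = sensitivity * dT.
V = 28.8 uV/C * 440 C
V = 12672.0 uV
V = 12.672 mV

12.672 mV


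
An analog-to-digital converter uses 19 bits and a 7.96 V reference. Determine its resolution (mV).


The resolution (LSB) of an ADC is Vref / 2^n.
LSB = 7.96 / 2^19
LSB = 7.96 / 524288
LSB = 1.518e-05 V = 0.0151825 mV

0.0151825 mV


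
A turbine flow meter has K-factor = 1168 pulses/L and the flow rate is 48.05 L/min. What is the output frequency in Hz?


Frequency = K * Q / 60 (converting L/min to L/s).
f = 1168 * 48.05 / 60
f = 56122.4 / 60
f = 935.37 Hz

935.37 Hz


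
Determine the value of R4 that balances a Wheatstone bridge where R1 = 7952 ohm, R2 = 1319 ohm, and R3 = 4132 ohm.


At balance: R1*R4 = R2*R3, so R4 = R2*R3/R1.
R4 = 1319 * 4132 / 7952
R4 = 5450108 / 7952
R4 = 685.38 ohm

685.38 ohm


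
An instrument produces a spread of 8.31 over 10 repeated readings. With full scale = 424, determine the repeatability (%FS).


Repeatability = (spread / full scale) * 100%.
R = (8.31 / 424) * 100
R = 1.96 %FS

1.96 %FS


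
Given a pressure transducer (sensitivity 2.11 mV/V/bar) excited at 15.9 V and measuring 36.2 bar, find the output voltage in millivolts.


Output = sensitivity * Vex * P.
Vout = 2.11 * 15.9 * 36.2
Vout = 33.549 * 36.2
Vout = 1214.47 mV

1214.47 mV


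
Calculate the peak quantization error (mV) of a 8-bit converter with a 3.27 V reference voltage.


The maximum quantization error is +/- LSB/2.
LSB = Vref / 2^n = 3.27 / 256 = 0.01277344 V
Max error = LSB / 2 = 0.01277344 / 2 = 0.00638672 V
Max error = 6.3867 mV

6.3867 mV


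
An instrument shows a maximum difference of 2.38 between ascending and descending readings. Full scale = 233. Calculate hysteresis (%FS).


Hysteresis = (max difference / full scale) * 100%.
H = (2.38 / 233) * 100
H = 1.021 %FS

1.021 %FS


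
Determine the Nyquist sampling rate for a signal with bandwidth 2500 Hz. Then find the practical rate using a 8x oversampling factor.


By Nyquist theorem, fs_min = 2 * fmax.
fs_min = 2 * 2500 = 5000 Hz
Practical rate = 8 * fs_min = 8 * 5000 = 40000 Hz

fs_min = 5000 Hz, fs_practical = 40000 Hz


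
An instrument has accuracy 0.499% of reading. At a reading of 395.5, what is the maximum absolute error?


Absolute error = (accuracy% / 100) * reading.
Error = (0.499 / 100) * 395.5
Error = 0.00499 * 395.5
Error = 1.9735

1.9735


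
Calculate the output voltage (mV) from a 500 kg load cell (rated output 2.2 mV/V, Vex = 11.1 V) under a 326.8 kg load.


Vout = rated_output * Vex * (load / capacity).
Vout = 2.2 * 11.1 * (326.8 / 500)
Vout = 2.2 * 11.1 * 0.6536
Vout = 15.961 mV

15.961 mV


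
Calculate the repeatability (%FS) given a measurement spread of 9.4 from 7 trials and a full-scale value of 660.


Repeatability = (spread / full scale) * 100%.
R = (9.4 / 660) * 100
R = 1.424 %FS

1.424 %FS


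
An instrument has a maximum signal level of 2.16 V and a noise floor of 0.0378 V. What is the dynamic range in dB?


Dynamic range = 20 * log10(Vmax / Vnoise).
DR = 20 * log10(2.16 / 0.0378)
DR = 20 * log10(57.14)
DR = 35.14 dB

35.14 dB


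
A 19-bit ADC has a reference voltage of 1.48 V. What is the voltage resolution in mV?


The resolution (LSB) of an ADC is Vref / 2^n.
LSB = 1.48 / 2^19
LSB = 1.48 / 524288
LSB = 2.82e-06 V = 0.00282288 mV

0.00282288 mV


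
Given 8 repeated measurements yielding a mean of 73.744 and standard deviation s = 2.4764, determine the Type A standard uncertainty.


The standard uncertainty for Type A evaluation is u = s / sqrt(n).
u = 2.4764 / sqrt(8)
u = 2.4764 / 2.8284
u = 0.8755

0.8755


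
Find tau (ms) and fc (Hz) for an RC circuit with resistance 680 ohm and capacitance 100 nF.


Time constant: tau = R * C.
tau = 680 * 1.00e-07 = 6.8e-05 s
tau = 0.068 ms
Cutoff frequency: fc = 1 / (2*pi*R*C).
fc = 1 / (2*pi*6.8e-05) = 2340.51 Hz

tau = 0.068 ms, fc = 2340.51 Hz


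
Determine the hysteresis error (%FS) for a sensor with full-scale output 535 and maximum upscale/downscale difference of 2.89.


Hysteresis = (max difference / full scale) * 100%.
H = (2.89 / 535) * 100
H = 0.54 %FS

0.54 %FS


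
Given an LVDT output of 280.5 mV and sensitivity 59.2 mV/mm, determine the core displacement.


Displacement = Vout / sensitivity.
d = 280.5 / 59.2
d = 4.738 mm

4.738 mm


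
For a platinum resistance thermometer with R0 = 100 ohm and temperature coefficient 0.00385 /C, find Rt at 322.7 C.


The RTD equation: Rt = R0 * (1 + alpha * T).
Rt = 100 * (1 + 0.00385 * 322.7)
Rt = 100 * (1 + 1.242395)
Rt = 100 * 2.242395
Rt = 224.24 ohm

224.24 ohm


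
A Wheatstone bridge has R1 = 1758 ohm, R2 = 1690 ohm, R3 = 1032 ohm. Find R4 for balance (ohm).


At balance: R1*R4 = R2*R3, so R4 = R2*R3/R1.
R4 = 1690 * 1032 / 1758
R4 = 1744080 / 1758
R4 = 992.08 ohm

992.08 ohm


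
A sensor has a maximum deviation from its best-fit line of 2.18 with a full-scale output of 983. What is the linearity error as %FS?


Linearity error = (max deviation / full scale) * 100%.
Linearity = (2.18 / 983) * 100
Linearity = 0.222 %FS

0.222 %FS


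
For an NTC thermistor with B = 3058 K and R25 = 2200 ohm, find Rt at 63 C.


NTC thermistor equation: Rt = R25 * exp(B * (1/T - 1/T25)).
T in Kelvin: 336.15 K, T25 = 298.15 K
1/T - 1/T25 = 1/336.15 - 1/298.15 = -0.00037915
B * (1/T - 1/T25) = 3058 * -0.00037915 = -1.1595
Rt = 2200 * exp(-1.1595) = 690.0 ohm

690.0 ohm


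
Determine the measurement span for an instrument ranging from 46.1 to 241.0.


Span = upper range - lower range.
Span = 241.0 - (46.1)
Span = 194.9

194.9


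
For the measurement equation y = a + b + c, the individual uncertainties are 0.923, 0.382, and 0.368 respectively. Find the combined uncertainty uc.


For a sum of independent quantities, uc = sqrt(u1^2 + u2^2 + u3^2).
uc = sqrt(0.923^2 + 0.382^2 + 0.368^2)
uc = sqrt(0.851929 + 0.145924 + 0.135424)
uc = 1.0646

1.0646


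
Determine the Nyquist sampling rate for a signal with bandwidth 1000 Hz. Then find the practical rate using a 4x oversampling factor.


By Nyquist theorem, fs_min = 2 * fmax.
fs_min = 2 * 1000 = 2000 Hz
Practical rate = 4 * fs_min = 4 * 2000 = 8000 Hz

fs_min = 2000 Hz, fs_practical = 8000 Hz


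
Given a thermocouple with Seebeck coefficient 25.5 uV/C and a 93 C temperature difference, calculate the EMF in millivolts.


The thermocouple output V = sensitivity * dT.
V = 25.5 uV/C * 93 C
V = 2371.5 uV
V = 2.372 mV

2.372 mV


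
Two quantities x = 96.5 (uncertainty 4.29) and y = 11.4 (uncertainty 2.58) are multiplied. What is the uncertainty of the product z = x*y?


For a product z = x*y, the relative uncertainty is:
uz/z = sqrt((ux/x)^2 + (uy/y)^2)
Relative uncertainties: ux/x = 4.29/96.5 = 0.044456
uy/y = 2.58/11.4 = 0.226316
z = 96.5 * 11.4 = 1100.1
uz = 1100.1 * sqrt(0.044456^2 + 0.226316^2) = 253.728

253.728


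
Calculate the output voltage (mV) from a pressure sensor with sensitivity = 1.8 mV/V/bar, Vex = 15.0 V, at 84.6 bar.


Output = sensitivity * Vex * P.
Vout = 1.8 * 15.0 * 84.6
Vout = 27.0 * 84.6
Vout = 2284.2 mV

2284.2 mV


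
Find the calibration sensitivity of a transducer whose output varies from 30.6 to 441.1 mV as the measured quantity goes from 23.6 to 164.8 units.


Sensitivity = (y2 - y1) / (x2 - x1).
S = (441.1 - 30.6) / (164.8 - 23.6)
S = 410.5 / 141.2
S = 2.9072 mV/unit

2.9072 mV/unit


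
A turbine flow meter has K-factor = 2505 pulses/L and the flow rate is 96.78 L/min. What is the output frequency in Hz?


Frequency = K * Q / 60 (converting L/min to L/s).
f = 2505 * 96.78 / 60
f = 242433.9 / 60
f = 4040.57 Hz

4040.57 Hz


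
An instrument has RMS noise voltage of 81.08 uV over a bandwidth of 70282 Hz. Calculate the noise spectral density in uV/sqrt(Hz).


Noise spectral density = Vrms / sqrt(BW).
NSD = 81.08 / sqrt(70282)
NSD = 81.08 / 265.1075
NSD = 0.3058 uV/sqrt(Hz)

0.3058 uV/sqrt(Hz)


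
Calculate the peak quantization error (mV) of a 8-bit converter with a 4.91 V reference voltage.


The maximum quantization error is +/- LSB/2.
LSB = Vref / 2^n = 4.91 / 256 = 0.01917969 V
Max error = LSB / 2 = 0.01917969 / 2 = 0.00958984 V
Max error = 9.5898 mV

9.5898 mV


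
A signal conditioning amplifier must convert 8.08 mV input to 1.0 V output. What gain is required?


Gain = Vout / Vin (converting to same units).
G = 1.0 V / 8.08 mV
G = 1000.0 mV / 8.08 mV
G = 123.76

123.76


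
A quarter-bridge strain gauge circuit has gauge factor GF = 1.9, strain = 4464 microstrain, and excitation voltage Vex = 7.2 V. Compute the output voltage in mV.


Quarter bridge output: Vout = (GF * epsilon * Vex) / 4.
Vout = (1.9 * 4464e-6 * 7.2) / 4
Vout = 0.06106752 / 4 V
Vout = 0.01526688 V = 15.2669 mV

15.2669 mV


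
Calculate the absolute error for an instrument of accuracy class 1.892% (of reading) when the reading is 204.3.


Absolute error = (accuracy% / 100) * reading.
Error = (1.892 / 100) * 204.3
Error = 0.01892 * 204.3
Error = 3.8654

3.8654


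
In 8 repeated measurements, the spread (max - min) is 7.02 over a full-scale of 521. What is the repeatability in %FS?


Repeatability = (spread / full scale) * 100%.
R = (7.02 / 521) * 100
R = 1.347 %FS

1.347 %FS


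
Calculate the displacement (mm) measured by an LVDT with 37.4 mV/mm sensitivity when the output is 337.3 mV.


Displacement = Vout / sensitivity.
d = 337.3 / 37.4
d = 9.019 mm

9.019 mm


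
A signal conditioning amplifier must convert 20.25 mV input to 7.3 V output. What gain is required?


Gain = Vout / Vin (converting to same units).
G = 7.3 V / 20.25 mV
G = 7300.0 mV / 20.25 mV
G = 360.49

360.49


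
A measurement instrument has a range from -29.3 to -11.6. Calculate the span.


Span = upper range - lower range.
Span = -11.6 - (-29.3)
Span = 17.7

17.7


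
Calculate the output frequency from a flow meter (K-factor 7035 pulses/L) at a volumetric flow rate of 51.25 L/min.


Frequency = K * Q / 60 (converting L/min to L/s).
f = 7035 * 51.25 / 60
f = 360543.75 / 60
f = 6009.06 Hz

6009.06 Hz


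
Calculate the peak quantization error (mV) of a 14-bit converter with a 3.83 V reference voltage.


The maximum quantization error is +/- LSB/2.
LSB = Vref / 2^n = 3.83 / 16384 = 0.00023376 V
Max error = LSB / 2 = 0.00023376 / 2 = 0.00011688 V
Max error = 0.1169 mV

0.1169 mV


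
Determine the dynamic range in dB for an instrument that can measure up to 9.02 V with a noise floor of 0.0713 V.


Dynamic range = 20 * log10(Vmax / Vnoise).
DR = 20 * log10(9.02 / 0.0713)
DR = 20 * log10(126.51)
DR = 42.04 dB

42.04 dB


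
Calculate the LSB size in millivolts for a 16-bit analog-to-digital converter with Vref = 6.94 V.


The resolution (LSB) of an ADC is Vref / 2^n.
LSB = 6.94 / 2^16
LSB = 6.94 / 65536
LSB = 0.0001059 V = 0.105896 mV

0.105896 mV


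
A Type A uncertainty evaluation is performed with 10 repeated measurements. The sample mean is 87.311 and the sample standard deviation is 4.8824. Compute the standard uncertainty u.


The standard uncertainty for Type A evaluation is u = s / sqrt(n).
u = 4.8824 / sqrt(10)
u = 4.8824 / 3.1623
u = 1.544

1.544


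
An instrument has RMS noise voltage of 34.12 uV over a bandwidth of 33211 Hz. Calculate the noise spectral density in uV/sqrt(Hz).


Noise spectral density = Vrms / sqrt(BW).
NSD = 34.12 / sqrt(33211)
NSD = 34.12 / 182.2389
NSD = 0.1872 uV/sqrt(Hz)

0.1872 uV/sqrt(Hz)


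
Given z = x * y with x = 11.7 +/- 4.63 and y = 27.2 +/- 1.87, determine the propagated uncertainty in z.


For a product z = x*y, the relative uncertainty is:
uz/z = sqrt((ux/x)^2 + (uy/y)^2)
Relative uncertainties: ux/x = 4.63/11.7 = 0.395726
uy/y = 1.87/27.2 = 0.06875
z = 11.7 * 27.2 = 318.2
uz = 318.2 * sqrt(0.395726^2 + 0.06875^2) = 127.822

127.822


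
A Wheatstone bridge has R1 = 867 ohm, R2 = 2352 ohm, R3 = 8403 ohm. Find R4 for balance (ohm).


At balance: R1*R4 = R2*R3, so R4 = R2*R3/R1.
R4 = 2352 * 8403 / 867
R4 = 19763856 / 867
R4 = 22795.68 ohm

22795.68 ohm


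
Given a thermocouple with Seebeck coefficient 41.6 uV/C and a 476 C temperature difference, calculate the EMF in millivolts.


The thermocouple output V = sensitivity * dT.
V = 41.6 uV/C * 476 C
V = 19801.6 uV
V = 19.802 mV

19.802 mV


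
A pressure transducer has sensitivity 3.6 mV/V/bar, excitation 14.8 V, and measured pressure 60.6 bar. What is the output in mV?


Output = sensitivity * Vex * P.
Vout = 3.6 * 14.8 * 60.6
Vout = 53.28 * 60.6
Vout = 3228.77 mV

3228.77 mV


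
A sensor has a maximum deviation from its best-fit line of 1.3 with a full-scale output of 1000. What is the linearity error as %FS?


Linearity error = (max deviation / full scale) * 100%.
Linearity = (1.3 / 1000) * 100
Linearity = 0.13 %FS

0.13 %FS


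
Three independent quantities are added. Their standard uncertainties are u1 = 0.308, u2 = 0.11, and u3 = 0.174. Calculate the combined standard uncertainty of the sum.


For a sum of independent quantities, uc = sqrt(u1^2 + u2^2 + u3^2).
uc = sqrt(0.308^2 + 0.11^2 + 0.174^2)
uc = sqrt(0.094864 + 0.0121 + 0.030276)
uc = 0.3705

0.3705


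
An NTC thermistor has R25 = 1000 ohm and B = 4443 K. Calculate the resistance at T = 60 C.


NTC thermistor equation: Rt = R25 * exp(B * (1/T - 1/T25)).
T in Kelvin: 333.15 K, T25 = 298.15 K
1/T - 1/T25 = 1/333.15 - 1/298.15 = -0.00035237
B * (1/T - 1/T25) = 4443 * -0.00035237 = -1.5656
Rt = 1000 * exp(-1.5656) = 209.0 ohm

209.0 ohm


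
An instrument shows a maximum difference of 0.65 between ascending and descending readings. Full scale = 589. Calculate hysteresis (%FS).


Hysteresis = (max difference / full scale) * 100%.
H = (0.65 / 589) * 100
H = 0.11 %FS

0.11 %FS


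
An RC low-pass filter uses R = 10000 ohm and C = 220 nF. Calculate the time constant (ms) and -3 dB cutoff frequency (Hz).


Time constant: tau = R * C.
tau = 10000 * 2.20e-07 = 0.0022 s
tau = 2.2 ms
Cutoff frequency: fc = 1 / (2*pi*R*C).
fc = 1 / (2*pi*0.0022) = 72.34 Hz

tau = 2.2 ms, fc = 72.34 Hz


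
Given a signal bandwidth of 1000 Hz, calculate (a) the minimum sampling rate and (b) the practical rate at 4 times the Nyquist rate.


By Nyquist theorem, fs_min = 2 * fmax.
fs_min = 2 * 1000 = 2000 Hz
Practical rate = 4 * fs_min = 4 * 2000 = 8000 Hz

fs_min = 2000 Hz, fs_practical = 8000 Hz


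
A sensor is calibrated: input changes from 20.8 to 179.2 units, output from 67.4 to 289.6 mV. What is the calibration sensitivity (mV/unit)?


Sensitivity = (y2 - y1) / (x2 - x1).
S = (289.6 - 67.4) / (179.2 - 20.8)
S = 222.2 / 158.4
S = 1.4028 mV/unit

1.4028 mV/unit


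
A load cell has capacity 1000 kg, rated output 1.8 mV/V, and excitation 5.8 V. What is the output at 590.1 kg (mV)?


Vout = rated_output * Vex * (load / capacity).
Vout = 1.8 * 5.8 * (590.1 / 1000)
Vout = 1.8 * 5.8 * 0.5901
Vout = 6.161 mV

6.161 mV


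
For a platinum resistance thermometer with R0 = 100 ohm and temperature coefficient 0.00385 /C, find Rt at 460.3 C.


The RTD equation: Rt = R0 * (1 + alpha * T).
Rt = 100 * (1 + 0.00385 * 460.3)
Rt = 100 * (1 + 1.772155)
Rt = 100 * 2.772155
Rt = 277.216 ohm

277.216 ohm


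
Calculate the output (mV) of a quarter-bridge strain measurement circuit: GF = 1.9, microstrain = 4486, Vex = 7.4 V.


Quarter bridge output: Vout = (GF * epsilon * Vex) / 4.
Vout = (1.9 * 4486e-6 * 7.4) / 4
Vout = 0.06307316 / 4 V
Vout = 0.01576829 V = 15.7683 mV

15.7683 mV


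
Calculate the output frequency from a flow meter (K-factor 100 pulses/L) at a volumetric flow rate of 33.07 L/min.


Frequency = K * Q / 60 (converting L/min to L/s).
f = 100 * 33.07 / 60
f = 3307.0 / 60
f = 55.12 Hz

55.12 Hz


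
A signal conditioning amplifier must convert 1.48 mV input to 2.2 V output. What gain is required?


Gain = Vout / Vin (converting to same units).
G = 2.2 V / 1.48 mV
G = 2200.0 mV / 1.48 mV
G = 1486.49

1486.49


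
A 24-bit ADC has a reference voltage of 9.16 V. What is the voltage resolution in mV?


The resolution (LSB) of an ADC is Vref / 2^n.
LSB = 9.16 / 2^24
LSB = 9.16 / 16777216
LSB = 5.5e-07 V = 0.00054598 mV

0.00054598 mV


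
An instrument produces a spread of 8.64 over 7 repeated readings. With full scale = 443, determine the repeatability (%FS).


Repeatability = (spread / full scale) * 100%.
R = (8.64 / 443) * 100
R = 1.95 %FS

1.95 %FS


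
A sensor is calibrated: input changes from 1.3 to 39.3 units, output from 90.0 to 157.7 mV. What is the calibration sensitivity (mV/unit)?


Sensitivity = (y2 - y1) / (x2 - x1).
S = (157.7 - 90.0) / (39.3 - 1.3)
S = 67.7 / 38.0
S = 1.7816 mV/unit

1.7816 mV/unit


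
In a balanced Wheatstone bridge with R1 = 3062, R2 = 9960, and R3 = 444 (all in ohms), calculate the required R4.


At balance: R1*R4 = R2*R3, so R4 = R2*R3/R1.
R4 = 9960 * 444 / 3062
R4 = 4422240 / 3062
R4 = 1444.23 ohm

1444.23 ohm


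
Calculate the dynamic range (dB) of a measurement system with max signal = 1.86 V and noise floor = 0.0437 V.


Dynamic range = 20 * log10(Vmax / Vnoise).
DR = 20 * log10(1.86 / 0.0437)
DR = 20 * log10(42.56)
DR = 32.58 dB

32.58 dB


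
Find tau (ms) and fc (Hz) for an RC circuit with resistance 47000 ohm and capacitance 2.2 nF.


Time constant: tau = R * C.
tau = 47000 * 2.20e-09 = 0.0001034 s
tau = 0.1034 ms
Cutoff frequency: fc = 1 / (2*pi*R*C).
fc = 1 / (2*pi*0.0001034) = 1539.22 Hz

tau = 0.1034 ms, fc = 1539.22 Hz


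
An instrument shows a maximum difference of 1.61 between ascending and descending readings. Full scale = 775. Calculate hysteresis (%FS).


Hysteresis = (max difference / full scale) * 100%.
H = (1.61 / 775) * 100
H = 0.208 %FS

0.208 %FS


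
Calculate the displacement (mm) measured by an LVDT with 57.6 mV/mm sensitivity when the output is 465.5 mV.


Displacement = Vout / sensitivity.
d = 465.5 / 57.6
d = 8.082 mm

8.082 mm


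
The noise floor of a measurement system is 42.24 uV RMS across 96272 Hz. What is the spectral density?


Noise spectral density = Vrms / sqrt(BW).
NSD = 42.24 / sqrt(96272)
NSD = 42.24 / 310.2773
NSD = 0.1361 uV/sqrt(Hz)

0.1361 uV/sqrt(Hz)


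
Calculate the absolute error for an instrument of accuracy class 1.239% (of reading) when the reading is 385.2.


Absolute error = (accuracy% / 100) * reading.
Error = (1.239 / 100) * 385.2
Error = 0.01239 * 385.2
Error = 4.7726

4.7726


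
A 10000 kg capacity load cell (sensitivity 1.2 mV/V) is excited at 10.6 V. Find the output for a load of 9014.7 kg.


Vout = rated_output * Vex * (load / capacity).
Vout = 1.2 * 10.6 * (9014.7 / 10000)
Vout = 1.2 * 10.6 * 0.90147
Vout = 11.467 mV

11.467 mV


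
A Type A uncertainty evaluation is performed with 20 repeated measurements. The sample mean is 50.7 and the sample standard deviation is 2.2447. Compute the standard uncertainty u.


The standard uncertainty for Type A evaluation is u = s / sqrt(n).
u = 2.2447 / sqrt(20)
u = 2.2447 / 4.4721
u = 0.5019

0.5019


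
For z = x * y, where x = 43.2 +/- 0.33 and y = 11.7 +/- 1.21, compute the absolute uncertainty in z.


For a product z = x*y, the relative uncertainty is:
uz/z = sqrt((ux/x)^2 + (uy/y)^2)
Relative uncertainties: ux/x = 0.33/43.2 = 0.007639
uy/y = 1.21/11.7 = 0.103419
z = 43.2 * 11.7 = 505.4
uz = 505.4 * sqrt(0.007639^2 + 0.103419^2) = 52.414

52.414


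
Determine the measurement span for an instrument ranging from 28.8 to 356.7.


Span = upper range - lower range.
Span = 356.7 - (28.8)
Span = 327.9

327.9


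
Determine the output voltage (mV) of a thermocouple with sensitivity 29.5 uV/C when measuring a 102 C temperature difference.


The thermocouple output V = sensitivity * dT.
V = 29.5 uV/C * 102 C
V = 3009.0 uV
V = 3.009 mV

3.009 mV


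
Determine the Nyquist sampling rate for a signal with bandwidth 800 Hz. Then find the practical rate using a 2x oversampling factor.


By Nyquist theorem, fs_min = 2 * fmax.
fs_min = 2 * 800 = 1600 Hz
Practical rate = 2 * fs_min = 2 * 1600 = 3200 Hz

fs_min = 1600 Hz, fs_practical = 3200 Hz


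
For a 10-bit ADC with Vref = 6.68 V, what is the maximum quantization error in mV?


The maximum quantization error is +/- LSB/2.
LSB = Vref / 2^n = 6.68 / 1024 = 0.00652344 V
Max error = LSB / 2 = 0.00652344 / 2 = 0.00326172 V
Max error = 3.2617 mV

3.2617 mV


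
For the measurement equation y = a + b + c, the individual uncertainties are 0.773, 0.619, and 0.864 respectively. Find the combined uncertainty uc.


For a sum of independent quantities, uc = sqrt(u1^2 + u2^2 + u3^2).
uc = sqrt(0.773^2 + 0.619^2 + 0.864^2)
uc = sqrt(0.597529 + 0.383161 + 0.746496)
uc = 1.3142

1.3142


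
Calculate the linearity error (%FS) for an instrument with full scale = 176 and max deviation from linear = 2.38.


Linearity error = (max deviation / full scale) * 100%.
Linearity = (2.38 / 176) * 100
Linearity = 1.352 %FS

1.352 %FS


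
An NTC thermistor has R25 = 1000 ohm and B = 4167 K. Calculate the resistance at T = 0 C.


NTC thermistor equation: Rt = R25 * exp(B * (1/T - 1/T25)).
T in Kelvin: 273.15 K, T25 = 298.15 K
1/T - 1/T25 = 1/273.15 - 1/298.15 = 0.00030698
B * (1/T - 1/T25) = 4167 * 0.00030698 = 1.2792
Rt = 1000 * exp(1.2792) = 3593.6 ohm

3593.6 ohm


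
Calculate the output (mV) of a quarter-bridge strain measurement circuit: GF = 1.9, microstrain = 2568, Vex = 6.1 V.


Quarter bridge output: Vout = (GF * epsilon * Vex) / 4.
Vout = (1.9 * 2568e-6 * 6.1) / 4
Vout = 0.02976312 / 4 V
Vout = 0.00744078 V = 7.4408 mV

7.4408 mV


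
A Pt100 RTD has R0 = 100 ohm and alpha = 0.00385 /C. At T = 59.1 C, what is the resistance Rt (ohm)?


The RTD equation: Rt = R0 * (1 + alpha * T).
Rt = 100 * (1 + 0.00385 * 59.1)
Rt = 100 * (1 + 0.227535)
Rt = 100 * 1.227535
Rt = 122.754 ohm

122.754 ohm


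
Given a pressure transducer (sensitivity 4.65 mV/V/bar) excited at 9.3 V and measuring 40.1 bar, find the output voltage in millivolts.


Output = sensitivity * Vex * P.
Vout = 4.65 * 9.3 * 40.1
Vout = 43.245 * 40.1
Vout = 1734.12 mV

1734.12 mV


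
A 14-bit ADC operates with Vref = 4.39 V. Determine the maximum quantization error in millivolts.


The maximum quantization error is +/- LSB/2.
LSB = Vref / 2^n = 4.39 / 16384 = 0.00026794 V
Max error = LSB / 2 = 0.00026794 / 2 = 0.00013397 V
Max error = 0.134 mV

0.134 mV


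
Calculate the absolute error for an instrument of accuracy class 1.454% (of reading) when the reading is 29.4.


Absolute error = (accuracy% / 100) * reading.
Error = (1.454 / 100) * 29.4
Error = 0.01454 * 29.4
Error = 0.4275

0.4275


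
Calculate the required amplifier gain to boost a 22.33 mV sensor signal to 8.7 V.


Gain = Vout / Vin (converting to same units).
G = 8.7 V / 22.33 mV
G = 8700.0 mV / 22.33 mV
G = 389.61

389.61


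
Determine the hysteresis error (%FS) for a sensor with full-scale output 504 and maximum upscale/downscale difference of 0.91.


Hysteresis = (max difference / full scale) * 100%.
H = (0.91 / 504) * 100
H = 0.181 %FS

0.181 %FS


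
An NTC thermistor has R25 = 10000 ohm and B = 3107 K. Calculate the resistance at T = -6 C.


NTC thermistor equation: Rt = R25 * exp(B * (1/T - 1/T25)).
T in Kelvin: 267.15 K, T25 = 298.15 K
1/T - 1/T25 = 1/267.15 - 1/298.15 = 0.0003892
B * (1/T - 1/T25) = 3107 * 0.0003892 = 1.2092
Rt = 10000 * exp(1.2092) = 33509.4 ohm

33509.4 ohm


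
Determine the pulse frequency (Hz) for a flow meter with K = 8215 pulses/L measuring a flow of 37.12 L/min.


Frequency = K * Q / 60 (converting L/min to L/s).
f = 8215 * 37.12 / 60
f = 304940.8 / 60
f = 5082.35 Hz

5082.35 Hz


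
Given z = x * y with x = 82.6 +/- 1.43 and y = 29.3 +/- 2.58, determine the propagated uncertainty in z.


For a product z = x*y, the relative uncertainty is:
uz/z = sqrt((ux/x)^2 + (uy/y)^2)
Relative uncertainties: ux/x = 1.43/82.6 = 0.017312
uy/y = 2.58/29.3 = 0.088055
z = 82.6 * 29.3 = 2420.2
uz = 2420.2 * sqrt(0.017312^2 + 0.088055^2) = 217.188

217.188


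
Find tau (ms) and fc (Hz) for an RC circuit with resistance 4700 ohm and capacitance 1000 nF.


Time constant: tau = R * C.
tau = 4700 * 1.00e-06 = 0.0047 s
tau = 4.7 ms
Cutoff frequency: fc = 1 / (2*pi*R*C).
fc = 1 / (2*pi*0.0047) = 33.86 Hz

tau = 4.7 ms, fc = 33.86 Hz


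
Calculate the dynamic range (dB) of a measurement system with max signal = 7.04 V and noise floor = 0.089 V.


Dynamic range = 20 * log10(Vmax / Vnoise).
DR = 20 * log10(7.04 / 0.089)
DR = 20 * log10(79.1)
DR = 37.96 dB

37.96 dB


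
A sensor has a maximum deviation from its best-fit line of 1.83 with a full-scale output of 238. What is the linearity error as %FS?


Linearity error = (max deviation / full scale) * 100%.
Linearity = (1.83 / 238) * 100
Linearity = 0.769 %FS

0.769 %FS


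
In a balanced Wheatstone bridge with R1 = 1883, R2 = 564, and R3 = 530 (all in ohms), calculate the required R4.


At balance: R1*R4 = R2*R3, so R4 = R2*R3/R1.
R4 = 564 * 530 / 1883
R4 = 298920 / 1883
R4 = 158.75 ohm

158.75 ohm


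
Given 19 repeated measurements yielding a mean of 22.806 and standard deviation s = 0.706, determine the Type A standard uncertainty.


The standard uncertainty for Type A evaluation is u = s / sqrt(n).
u = 0.706 / sqrt(19)
u = 0.706 / 4.3589
u = 0.162

0.162


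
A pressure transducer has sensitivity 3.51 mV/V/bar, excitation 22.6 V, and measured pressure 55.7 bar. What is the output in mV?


Output = sensitivity * Vex * P.
Vout = 3.51 * 22.6 * 55.7
Vout = 79.326 * 55.7
Vout = 4418.46 mV

4418.46 mV


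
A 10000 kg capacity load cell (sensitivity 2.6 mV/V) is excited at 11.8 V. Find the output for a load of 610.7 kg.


Vout = rated_output * Vex * (load / capacity).
Vout = 2.6 * 11.8 * (610.7 / 10000)
Vout = 2.6 * 11.8 * 0.06107
Vout = 1.874 mV

1.874 mV


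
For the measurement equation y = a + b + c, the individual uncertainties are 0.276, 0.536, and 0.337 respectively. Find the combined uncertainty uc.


For a sum of independent quantities, uc = sqrt(u1^2 + u2^2 + u3^2).
uc = sqrt(0.276^2 + 0.536^2 + 0.337^2)
uc = sqrt(0.076176 + 0.287296 + 0.113569)
uc = 0.6907

0.6907


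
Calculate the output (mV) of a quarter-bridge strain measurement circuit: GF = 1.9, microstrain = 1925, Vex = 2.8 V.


Quarter bridge output: Vout = (GF * epsilon * Vex) / 4.
Vout = (1.9 * 1925e-6 * 2.8) / 4
Vout = 0.010241 / 4 V
Vout = 0.00256025 V = 2.5602 mV

2.5602 mV


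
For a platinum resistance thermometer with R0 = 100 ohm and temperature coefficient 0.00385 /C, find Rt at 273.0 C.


The RTD equation: Rt = R0 * (1 + alpha * T).
Rt = 100 * (1 + 0.00385 * 273.0)
Rt = 100 * (1 + 1.05105)
Rt = 100 * 2.05105
Rt = 205.105 ohm

205.105 ohm


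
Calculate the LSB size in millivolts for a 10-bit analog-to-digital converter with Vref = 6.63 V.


The resolution (LSB) of an ADC is Vref / 2^n.
LSB = 6.63 / 2^10
LSB = 6.63 / 1024
LSB = 0.00647461 V = 6.47460938 mV

6.47460938 mV


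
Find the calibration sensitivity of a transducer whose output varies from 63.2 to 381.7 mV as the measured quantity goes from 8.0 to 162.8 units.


Sensitivity = (y2 - y1) / (x2 - x1).
S = (381.7 - 63.2) / (162.8 - 8.0)
S = 318.5 / 154.8
S = 2.0575 mV/unit

2.0575 mV/unit


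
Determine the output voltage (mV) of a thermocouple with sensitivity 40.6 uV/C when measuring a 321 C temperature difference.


The thermocouple output V = sensitivity * dT.
V = 40.6 uV/C * 321 C
V = 13032.6 uV
V = 13.033 mV

13.033 mV


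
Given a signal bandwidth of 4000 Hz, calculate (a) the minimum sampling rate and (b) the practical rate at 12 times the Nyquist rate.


By Nyquist theorem, fs_min = 2 * fmax.
fs_min = 2 * 4000 = 8000 Hz
Practical rate = 12 * fs_min = 12 * 8000 = 96000 Hz

fs_min = 8000 Hz, fs_practical = 96000 Hz


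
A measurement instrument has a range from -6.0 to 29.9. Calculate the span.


Span = upper range - lower range.
Span = 29.9 - (-6.0)
Span = 35.9

35.9


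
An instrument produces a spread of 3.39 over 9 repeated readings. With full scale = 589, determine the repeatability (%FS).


Repeatability = (spread / full scale) * 100%.
R = (3.39 / 589) * 100
R = 0.576 %FS

0.576 %FS


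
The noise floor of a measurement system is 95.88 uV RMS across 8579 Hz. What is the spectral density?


Noise spectral density = Vrms / sqrt(BW).
NSD = 95.88 / sqrt(8579)
NSD = 95.88 / 92.6229
NSD = 1.0352 uV/sqrt(Hz)

1.0352 uV/sqrt(Hz)


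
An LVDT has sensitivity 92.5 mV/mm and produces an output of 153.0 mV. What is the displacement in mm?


Displacement = Vout / sensitivity.
d = 153.0 / 92.5
d = 1.654 mm

1.654 mm


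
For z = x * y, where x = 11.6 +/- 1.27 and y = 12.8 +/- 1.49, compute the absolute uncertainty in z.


For a product z = x*y, the relative uncertainty is:
uz/z = sqrt((ux/x)^2 + (uy/y)^2)
Relative uncertainties: ux/x = 1.27/11.6 = 0.109483
uy/y = 1.49/12.8 = 0.116406
z = 11.6 * 12.8 = 148.5
uz = 148.5 * sqrt(0.109483^2 + 0.116406^2) = 23.727

23.727


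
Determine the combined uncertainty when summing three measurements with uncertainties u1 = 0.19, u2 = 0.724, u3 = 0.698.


For a sum of independent quantities, uc = sqrt(u1^2 + u2^2 + u3^2).
uc = sqrt(0.19^2 + 0.724^2 + 0.698^2)
uc = sqrt(0.0361 + 0.524176 + 0.487204)
uc = 1.0235

1.0235


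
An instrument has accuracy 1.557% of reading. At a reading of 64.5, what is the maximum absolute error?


Absolute error = (accuracy% / 100) * reading.
Error = (1.557 / 100) * 64.5
Error = 0.01557 * 64.5
Error = 1.0043

1.0043


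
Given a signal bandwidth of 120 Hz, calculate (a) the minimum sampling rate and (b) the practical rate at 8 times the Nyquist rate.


By Nyquist theorem, fs_min = 2 * fmax.
fs_min = 2 * 120 = 240 Hz
Practical rate = 8 * fs_min = 8 * 240 = 1920 Hz

fs_min = 240 Hz, fs_practical = 1920 Hz


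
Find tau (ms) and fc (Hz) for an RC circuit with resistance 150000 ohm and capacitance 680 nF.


Time constant: tau = R * C.
tau = 150000 * 6.80e-07 = 0.102 s
tau = 102.0 ms
Cutoff frequency: fc = 1 / (2*pi*R*C).
fc = 1 / (2*pi*0.102) = 1.56 Hz

tau = 102.0 ms, fc = 1.56 Hz


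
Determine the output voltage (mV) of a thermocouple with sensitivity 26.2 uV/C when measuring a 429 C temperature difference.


The thermocouple output V = sensitivity * dT.
V = 26.2 uV/C * 429 C
V = 11239.8 uV
V = 11.24 mV

11.24 mV


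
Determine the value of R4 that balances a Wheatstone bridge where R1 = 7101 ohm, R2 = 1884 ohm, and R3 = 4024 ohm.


At balance: R1*R4 = R2*R3, so R4 = R2*R3/R1.
R4 = 1884 * 4024 / 7101
R4 = 7581216 / 7101
R4 = 1067.63 ohm

1067.63 ohm


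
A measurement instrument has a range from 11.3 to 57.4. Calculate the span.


Span = upper range - lower range.
Span = 57.4 - (11.3)
Span = 46.1

46.1


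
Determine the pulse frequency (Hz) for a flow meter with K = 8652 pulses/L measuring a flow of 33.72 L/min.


Frequency = K * Q / 60 (converting L/min to L/s).
f = 8652 * 33.72 / 60
f = 291745.44 / 60
f = 4862.42 Hz

4862.42 Hz


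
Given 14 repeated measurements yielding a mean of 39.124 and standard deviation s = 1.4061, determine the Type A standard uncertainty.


The standard uncertainty for Type A evaluation is u = s / sqrt(n).
u = 1.4061 / sqrt(14)
u = 1.4061 / 3.7417
u = 0.3758

0.3758


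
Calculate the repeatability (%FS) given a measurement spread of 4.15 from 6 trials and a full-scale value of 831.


Repeatability = (spread / full scale) * 100%.
R = (4.15 / 831) * 100
R = 0.499 %FS

0.499 %FS


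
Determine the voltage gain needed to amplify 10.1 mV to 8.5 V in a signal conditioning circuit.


Gain = Vout / Vin (converting to same units).
G = 8.5 V / 10.1 mV
G = 8500.0 mV / 10.1 mV
G = 841.58

841.58


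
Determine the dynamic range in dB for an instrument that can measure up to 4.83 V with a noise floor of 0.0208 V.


Dynamic range = 20 * log10(Vmax / Vnoise).
DR = 20 * log10(4.83 / 0.0208)
DR = 20 * log10(232.21)
DR = 47.32 dB

47.32 dB


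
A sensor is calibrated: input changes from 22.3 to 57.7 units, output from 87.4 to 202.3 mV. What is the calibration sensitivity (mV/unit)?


Sensitivity = (y2 - y1) / (x2 - x1).
S = (202.3 - 87.4) / (57.7 - 22.3)
S = 114.9 / 35.4
S = 3.2458 mV/unit

3.2458 mV/unit


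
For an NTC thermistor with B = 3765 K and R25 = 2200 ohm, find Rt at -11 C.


NTC thermistor equation: Rt = R25 * exp(B * (1/T - 1/T25)).
T in Kelvin: 262.15 K, T25 = 298.15 K
1/T - 1/T25 = 1/262.15 - 1/298.15 = 0.00046059
B * (1/T - 1/T25) = 3765 * 0.00046059 = 1.7341
Rt = 2200 * exp(1.7341) = 12460.9 ohm

12460.9 ohm


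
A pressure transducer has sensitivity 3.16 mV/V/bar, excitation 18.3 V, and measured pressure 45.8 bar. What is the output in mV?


Output = sensitivity * Vex * P.
Vout = 3.16 * 18.3 * 45.8
Vout = 57.828 * 45.8
Vout = 2648.52 mV

2648.52 mV


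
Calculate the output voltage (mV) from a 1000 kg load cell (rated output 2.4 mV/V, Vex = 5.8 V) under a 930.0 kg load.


Vout = rated_output * Vex * (load / capacity).
Vout = 2.4 * 5.8 * (930.0 / 1000)
Vout = 2.4 * 5.8 * 0.93
Vout = 12.946 mV

12.946 mV


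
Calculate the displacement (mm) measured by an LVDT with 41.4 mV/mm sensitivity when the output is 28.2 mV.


Displacement = Vout / sensitivity.
d = 28.2 / 41.4
d = 0.681 mm

0.681 mm


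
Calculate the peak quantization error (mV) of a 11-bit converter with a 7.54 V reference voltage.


The maximum quantization error is +/- LSB/2.
LSB = Vref / 2^n = 7.54 / 2048 = 0.00368164 V
Max error = LSB / 2 = 0.00368164 / 2 = 0.00184082 V
Max error = 1.8408 mV

1.8408 mV


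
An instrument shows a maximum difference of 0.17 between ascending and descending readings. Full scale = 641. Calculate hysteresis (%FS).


Hysteresis = (max difference / full scale) * 100%.
H = (0.17 / 641) * 100
H = 0.027 %FS

0.027 %FS


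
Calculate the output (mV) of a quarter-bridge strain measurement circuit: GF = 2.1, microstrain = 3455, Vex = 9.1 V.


Quarter bridge output: Vout = (GF * epsilon * Vex) / 4.
Vout = (2.1 * 3455e-6 * 9.1) / 4
Vout = 0.06602505 / 4 V
Vout = 0.01650626 V = 16.5063 mV

16.5063 mV


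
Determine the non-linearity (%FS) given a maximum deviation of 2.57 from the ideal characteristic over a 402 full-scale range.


Linearity error = (max deviation / full scale) * 100%.
Linearity = (2.57 / 402) * 100
Linearity = 0.639 %FS

0.639 %FS


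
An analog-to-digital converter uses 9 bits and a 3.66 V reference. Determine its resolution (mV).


The resolution (LSB) of an ADC is Vref / 2^n.
LSB = 3.66 / 2^9
LSB = 3.66 / 512
LSB = 0.00714844 V = 7.1484375 mV

7.1484375 mV


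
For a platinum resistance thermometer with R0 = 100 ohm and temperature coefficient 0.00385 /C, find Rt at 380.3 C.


The RTD equation: Rt = R0 * (1 + alpha * T).
Rt = 100 * (1 + 0.00385 * 380.3)
Rt = 100 * (1 + 1.464155)
Rt = 100 * 2.464155
Rt = 246.415 ohm

246.415 ohm


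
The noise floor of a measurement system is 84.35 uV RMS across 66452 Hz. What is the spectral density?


Noise spectral density = Vrms / sqrt(BW).
NSD = 84.35 / sqrt(66452)
NSD = 84.35 / 257.7829
NSD = 0.3272 uV/sqrt(Hz)

0.3272 uV/sqrt(Hz)


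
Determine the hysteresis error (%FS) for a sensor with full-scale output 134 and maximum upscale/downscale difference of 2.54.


Hysteresis = (max difference / full scale) * 100%.
H = (2.54 / 134) * 100
H = 1.896 %FS

1.896 %FS


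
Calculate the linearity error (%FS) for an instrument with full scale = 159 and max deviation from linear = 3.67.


Linearity error = (max deviation / full scale) * 100%.
Linearity = (3.67 / 159) * 100
Linearity = 2.308 %FS

2.308 %FS


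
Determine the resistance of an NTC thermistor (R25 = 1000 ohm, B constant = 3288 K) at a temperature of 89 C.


NTC thermistor equation: Rt = R25 * exp(B * (1/T - 1/T25)).
T in Kelvin: 362.15 K, T25 = 298.15 K
1/T - 1/T25 = 1/362.15 - 1/298.15 = -0.00059273
B * (1/T - 1/T25) = 3288 * -0.00059273 = -1.9489
Rt = 1000 * exp(-1.9489) = 142.4 ohm

142.4 ohm


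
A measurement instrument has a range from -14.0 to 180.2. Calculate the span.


Span = upper range - lower range.
Span = 180.2 - (-14.0)
Span = 194.2

194.2


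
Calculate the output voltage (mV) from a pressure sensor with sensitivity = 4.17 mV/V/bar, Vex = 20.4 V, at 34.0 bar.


Output = sensitivity * Vex * P.
Vout = 4.17 * 20.4 * 34.0
Vout = 85.068 * 34.0
Vout = 2892.31 mV

2892.31 mV


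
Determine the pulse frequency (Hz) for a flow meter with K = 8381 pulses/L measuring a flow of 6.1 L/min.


Frequency = K * Q / 60 (converting L/min to L/s).
f = 8381 * 6.1 / 60
f = 51124.1 / 60
f = 852.07 Hz

852.07 Hz


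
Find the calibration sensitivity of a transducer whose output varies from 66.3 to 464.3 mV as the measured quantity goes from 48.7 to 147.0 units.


Sensitivity = (y2 - y1) / (x2 - x1).
S = (464.3 - 66.3) / (147.0 - 48.7)
S = 398.0 / 98.3
S = 4.0488 mV/unit

4.0488 mV/unit


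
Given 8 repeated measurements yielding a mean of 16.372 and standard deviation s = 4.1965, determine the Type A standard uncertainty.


The standard uncertainty for Type A evaluation is u = s / sqrt(n).
u = 4.1965 / sqrt(8)
u = 4.1965 / 2.8284
u = 1.4837

1.4837


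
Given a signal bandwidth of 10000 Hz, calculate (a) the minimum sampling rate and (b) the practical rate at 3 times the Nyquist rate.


By Nyquist theorem, fs_min = 2 * fmax.
fs_min = 2 * 10000 = 20000 Hz
Practical rate = 3 * fs_min = 3 * 20000 = 60000 Hz

fs_min = 20000 Hz, fs_practical = 60000 Hz
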